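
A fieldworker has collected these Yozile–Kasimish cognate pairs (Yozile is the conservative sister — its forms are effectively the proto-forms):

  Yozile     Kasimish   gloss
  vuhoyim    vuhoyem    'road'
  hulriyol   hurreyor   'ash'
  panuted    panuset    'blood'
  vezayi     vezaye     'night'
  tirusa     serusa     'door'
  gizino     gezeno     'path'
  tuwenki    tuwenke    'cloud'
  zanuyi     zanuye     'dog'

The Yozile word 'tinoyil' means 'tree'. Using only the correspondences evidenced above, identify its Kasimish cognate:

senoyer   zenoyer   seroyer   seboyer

tirusa ~ serusa — Yozile t corresponds to Kasimish s word-initially before a front vowel.
gizino ~ gezeno — Yozile i corresponds to Kasimish e after a consonant, before a nasal.
hulriyol ~ hurreyor, gizino ~ gezeno — Yozile i corresponds to Kasimish e after a consonant, before a consonant other than r, m, n, p, b, f, v.
hulriyol ~ hurreyor — Yozile l corresponds to Kasimish r word-finally.
Applying these to Yozile 'tinoyil':
  tinoyil → sinoyil   (t→s word-initially before a front vowel)
  sinoyil → senoyil   (i→e after a consonant, before a nasal)
  senoyil → senoyel   (i→e after a consonant, before a consonant other than r, m, n, p, b, f, v)
  senoyel → senoyer   (l→r word-finally)
So the Kasimish cognate is 'senoyer'.

senoyer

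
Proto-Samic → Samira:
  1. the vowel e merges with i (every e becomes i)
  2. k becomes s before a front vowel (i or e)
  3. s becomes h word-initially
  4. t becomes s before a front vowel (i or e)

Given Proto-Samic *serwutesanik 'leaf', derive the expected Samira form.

Samira: start from *serwutesanik.
  rule 1 (vowel merger): serwutesanik → sirwutisanik
  rule 2: no change — sirwutisanik
  rule 3 (debuccalisation): sirwutisanik → hirwutisanik
  rule 4 (palatalisation): hirwutisanik → hirwusisanik
  ⇒ Samira hirwusisanik

hirwusisanik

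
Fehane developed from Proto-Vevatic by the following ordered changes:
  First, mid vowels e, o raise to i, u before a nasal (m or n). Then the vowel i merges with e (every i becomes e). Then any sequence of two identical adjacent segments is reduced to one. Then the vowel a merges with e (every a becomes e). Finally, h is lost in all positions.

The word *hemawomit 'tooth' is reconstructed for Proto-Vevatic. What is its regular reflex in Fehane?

emewumet

Fehane: start from *hemawomit.
  rule 1 (pre-nasal raising): hemawomit → himawumit
  rule 2 (vowel merger): himawumit → hemawumet
  rule 3: no change — hemawumet
  rule 4 (vowel merger): hemawumet → hemewumet
  rule 5 (h-loss): hemewumet → emewumet
  ⇒ Fehane emewumet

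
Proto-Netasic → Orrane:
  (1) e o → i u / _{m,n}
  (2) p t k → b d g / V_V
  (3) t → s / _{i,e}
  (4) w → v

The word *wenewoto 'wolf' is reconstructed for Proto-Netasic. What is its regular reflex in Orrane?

vinevodo

Orrane: start from *wenewoto.
  rule 1 (pre-nasal raising): wenewoto → winewoto
  rule 2 (intervocalic voicing): winewoto → winewodo
  rule 3: no change — winewodo
  rule 4 (unconditioned shift): winewodo → vinevodo
  ⇒ Orrane vinevodo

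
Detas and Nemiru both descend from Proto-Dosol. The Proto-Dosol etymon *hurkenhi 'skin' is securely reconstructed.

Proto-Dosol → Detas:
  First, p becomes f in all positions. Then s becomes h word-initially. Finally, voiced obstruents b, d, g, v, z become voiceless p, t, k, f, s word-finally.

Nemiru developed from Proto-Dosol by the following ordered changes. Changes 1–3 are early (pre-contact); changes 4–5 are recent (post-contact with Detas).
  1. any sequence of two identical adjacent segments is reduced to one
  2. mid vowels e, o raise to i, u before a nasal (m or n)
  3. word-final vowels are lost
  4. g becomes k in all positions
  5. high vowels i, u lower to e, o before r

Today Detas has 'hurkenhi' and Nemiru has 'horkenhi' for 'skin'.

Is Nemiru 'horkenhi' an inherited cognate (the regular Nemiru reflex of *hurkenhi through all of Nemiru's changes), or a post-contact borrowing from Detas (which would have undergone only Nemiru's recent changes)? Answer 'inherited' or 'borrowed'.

If inherited, *hurkenhi would pass through all of Nemiru's changes:
Nemiru: *hurkenhi > hurkinhi > hurkinh > horkinh  (by pre-nasal raising, apocope, pre-rhotic lowering)
If borrowed from Detas 'hurkenhi' after the early changes, it would undergo only the recent ones:
  rule 4 (unconditioned shift): no change (hurkenhi)
  rule 5 (pre-rhotic lowering): hurkenhi → horkenhi
  ⇒ as a loan: horkenhi
Nemiru 'horkenhi' matches the loan outcome 'horkenhi', not the inherited 'horkinh' — it skipped the early Nemiru changes, so it was borrowed from Detas.

borrowed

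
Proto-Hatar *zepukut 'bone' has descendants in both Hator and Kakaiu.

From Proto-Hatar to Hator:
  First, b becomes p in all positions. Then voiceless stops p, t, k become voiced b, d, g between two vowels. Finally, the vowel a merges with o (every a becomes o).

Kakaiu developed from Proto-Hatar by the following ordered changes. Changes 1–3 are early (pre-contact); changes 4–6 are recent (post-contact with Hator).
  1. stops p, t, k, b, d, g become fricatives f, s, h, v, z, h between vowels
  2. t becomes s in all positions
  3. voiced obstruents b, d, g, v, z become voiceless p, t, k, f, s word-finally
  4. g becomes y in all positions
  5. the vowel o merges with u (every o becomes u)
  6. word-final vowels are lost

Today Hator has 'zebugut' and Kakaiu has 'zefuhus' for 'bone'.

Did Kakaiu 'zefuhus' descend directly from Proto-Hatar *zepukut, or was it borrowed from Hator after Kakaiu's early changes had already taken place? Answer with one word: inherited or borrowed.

If inherited, *zepukut would pass through all of Kakaiu's changes:
Kakaiu: start from *zepukut.
  rule 1 (intervocalic lenition): zepukut → zefuhut
  rule 2 (unconditioned shift): zefuhut → zefuhus
  rule 3: no change — zefuhus
  rule 4: no change — zefuhus
  rule 5: no change — zefuhus
  rule 6: no change — zefuhus
  ⇒ Kakaiu zefuhus
If borrowed from Hator 'zebugut' after the early changes, it would undergo only the recent ones:
  rule 4 (unconditioned shift): zebugut → zebuyut
  rule 5 (vowel merger): no change (zebuyut)
  rule 6 (apocope): no change (zebuyut)
  ⇒ as a loan: zebuyut
Kakaiu 'zefuhus' matches the inherited outcome exactly, so it is an inherited cognate, not a loan.

inherited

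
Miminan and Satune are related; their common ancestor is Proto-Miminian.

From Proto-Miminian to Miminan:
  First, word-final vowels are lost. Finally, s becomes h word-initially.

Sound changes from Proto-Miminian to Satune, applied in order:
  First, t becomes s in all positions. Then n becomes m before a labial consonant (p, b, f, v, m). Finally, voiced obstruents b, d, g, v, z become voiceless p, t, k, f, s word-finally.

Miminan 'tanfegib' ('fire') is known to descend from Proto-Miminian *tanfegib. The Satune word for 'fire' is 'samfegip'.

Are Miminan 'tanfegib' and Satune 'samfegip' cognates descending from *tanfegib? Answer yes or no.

yes

Derive the expected Satune reflex of *tanfegib:
Satune: *tanfegib > sanfegib > samfegib > samfegip  (by unconditioned shift, nasal place assimilation, final devoicing)
Satune 'samfegip' matches the regular reflex exactly, so the pair is cognate.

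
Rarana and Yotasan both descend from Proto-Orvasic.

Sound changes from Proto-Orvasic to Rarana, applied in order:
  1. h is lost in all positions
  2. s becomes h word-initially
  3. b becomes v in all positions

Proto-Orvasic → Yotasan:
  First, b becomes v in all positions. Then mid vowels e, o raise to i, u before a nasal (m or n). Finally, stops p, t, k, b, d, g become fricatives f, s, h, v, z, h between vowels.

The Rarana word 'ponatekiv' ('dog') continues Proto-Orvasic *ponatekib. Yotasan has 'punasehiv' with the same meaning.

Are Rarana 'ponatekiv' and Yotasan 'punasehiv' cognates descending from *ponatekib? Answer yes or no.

Derive the expected Yotasan reflex of *ponatekib:
Yotasan: *ponatekib
  ponatekib → ponatekiv   [unconditioned shift]
  ponatekiv → punatekiv   [pre-nasal raising]
  punatekiv → punasehiv   [intervocalic lenition]
  giving Yotasan punasehiv.
Yotasan 'punasehiv' matches the regular reflex exactly, so the pair is cognate.

yes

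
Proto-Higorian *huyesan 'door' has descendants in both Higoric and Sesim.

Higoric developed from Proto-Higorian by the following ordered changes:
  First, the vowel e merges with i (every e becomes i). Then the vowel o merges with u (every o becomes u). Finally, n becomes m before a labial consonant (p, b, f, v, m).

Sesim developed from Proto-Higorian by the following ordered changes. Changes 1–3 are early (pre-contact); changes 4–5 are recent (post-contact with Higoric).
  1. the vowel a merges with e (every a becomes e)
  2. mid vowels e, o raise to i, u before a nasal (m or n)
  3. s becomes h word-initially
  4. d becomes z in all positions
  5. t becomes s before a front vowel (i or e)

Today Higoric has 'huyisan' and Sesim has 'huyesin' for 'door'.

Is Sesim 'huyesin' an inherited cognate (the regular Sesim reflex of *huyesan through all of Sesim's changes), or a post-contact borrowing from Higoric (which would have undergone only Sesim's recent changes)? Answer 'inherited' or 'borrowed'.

If inherited, *huyesan would pass through all of Sesim's changes:
Sesim: *huyesan
  huyesan → huyesen   [vowel merger]
  huyesen → huyesin   [pre-nasal raising]
  huyesin (rule 3 does not apply)
  huyesin (rule 4 does not apply)
  huyesin (rule 5 does not apply)
  giving Sesim huyesin.
If borrowed from Higoric 'huyisan' after the early changes, it would undergo only the recent ones:
  rule 4 (unconditioned shift): no change (huyisan)
  rule 5 (palatalisation): no change (huyisan)
  ⇒ as a loan: huyisan
Sesim 'huyesin' matches the inherited outcome exactly, so it is an inherited cognate, not a loan.

inherited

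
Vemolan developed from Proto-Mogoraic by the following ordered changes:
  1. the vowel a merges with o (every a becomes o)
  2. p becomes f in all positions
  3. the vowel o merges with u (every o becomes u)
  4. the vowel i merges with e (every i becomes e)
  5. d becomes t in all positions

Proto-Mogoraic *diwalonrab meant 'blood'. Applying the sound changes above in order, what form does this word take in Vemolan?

Vemolan: *diwalonrab > diwolonrob > diwulunrub > dewulunrub > tewulunrub  (by vowel merger, vowel merger, vowel merger, unconditioned shift)

tewulunrub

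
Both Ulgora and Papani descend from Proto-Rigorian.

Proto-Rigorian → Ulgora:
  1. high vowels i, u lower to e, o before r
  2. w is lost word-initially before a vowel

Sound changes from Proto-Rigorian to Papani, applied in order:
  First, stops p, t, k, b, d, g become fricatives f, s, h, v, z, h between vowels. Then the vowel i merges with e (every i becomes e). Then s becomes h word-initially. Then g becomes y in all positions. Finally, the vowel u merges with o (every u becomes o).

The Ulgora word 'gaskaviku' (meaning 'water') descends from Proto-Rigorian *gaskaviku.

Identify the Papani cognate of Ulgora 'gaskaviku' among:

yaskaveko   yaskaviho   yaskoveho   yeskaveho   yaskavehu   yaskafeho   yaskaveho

Papani: *gaskaviku > gaskavihu > gaskavehu > yaskavehu > yaskaveho  (by intervocalic lenition, vowel merger, unconditioned shift, vowel merger)
Only 'yaskaveho' matches the regular Papani development of *gaskaviku.

yaskaveho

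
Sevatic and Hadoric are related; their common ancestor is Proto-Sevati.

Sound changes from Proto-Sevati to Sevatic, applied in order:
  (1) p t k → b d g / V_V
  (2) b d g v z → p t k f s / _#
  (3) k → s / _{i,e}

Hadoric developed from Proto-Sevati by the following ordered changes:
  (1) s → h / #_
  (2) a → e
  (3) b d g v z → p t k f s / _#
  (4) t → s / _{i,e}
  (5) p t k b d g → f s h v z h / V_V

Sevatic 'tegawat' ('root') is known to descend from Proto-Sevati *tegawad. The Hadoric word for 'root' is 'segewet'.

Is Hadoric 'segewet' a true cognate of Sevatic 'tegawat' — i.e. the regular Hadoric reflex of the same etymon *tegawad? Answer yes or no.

no

Derive the expected Hadoric reflex of *tegawad:
Hadoric: *tegawad > tegewed > tegewet > segewet > sehewet  (by vowel merger, final devoicing, palatalisation, intervocalic lenition)
The regular Hadoric reflex would be 'sehewet', but the attested form is 'segewet'. The correspondence is irregular, so they are not cognates (the Hadoric form has a different source).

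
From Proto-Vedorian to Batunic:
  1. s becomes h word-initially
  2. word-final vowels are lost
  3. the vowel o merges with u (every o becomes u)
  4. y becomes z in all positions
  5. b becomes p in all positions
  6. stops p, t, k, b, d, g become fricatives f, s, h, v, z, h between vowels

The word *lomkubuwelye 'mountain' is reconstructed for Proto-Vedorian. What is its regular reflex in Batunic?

Batunic: *lomkubuwelye > lomkubuwely > lumkubuwely > lumkubuwelz > lumkupuwelz > lumkufuwelz  (by apocope, vowel merger, unconditioned shift, unconditioned shift, intervocalic lenition)

lumkufuwelz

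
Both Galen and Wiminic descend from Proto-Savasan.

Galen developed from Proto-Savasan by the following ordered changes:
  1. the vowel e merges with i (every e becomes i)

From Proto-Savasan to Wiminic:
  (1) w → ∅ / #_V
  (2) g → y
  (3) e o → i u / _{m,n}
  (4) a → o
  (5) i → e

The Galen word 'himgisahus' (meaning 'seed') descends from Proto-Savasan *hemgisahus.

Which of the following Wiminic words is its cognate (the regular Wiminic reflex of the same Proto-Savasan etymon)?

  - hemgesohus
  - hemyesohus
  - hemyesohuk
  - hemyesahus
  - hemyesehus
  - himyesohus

hemyesohus

Wiminic: *hemgisahus > hemyisahus > himyisahus > himyisohus > hemyesohus  (by unconditioned shift, pre-nasal raising, vowel merger, vowel merger)
The other candidates each miss or misapply at least one Wiminic change.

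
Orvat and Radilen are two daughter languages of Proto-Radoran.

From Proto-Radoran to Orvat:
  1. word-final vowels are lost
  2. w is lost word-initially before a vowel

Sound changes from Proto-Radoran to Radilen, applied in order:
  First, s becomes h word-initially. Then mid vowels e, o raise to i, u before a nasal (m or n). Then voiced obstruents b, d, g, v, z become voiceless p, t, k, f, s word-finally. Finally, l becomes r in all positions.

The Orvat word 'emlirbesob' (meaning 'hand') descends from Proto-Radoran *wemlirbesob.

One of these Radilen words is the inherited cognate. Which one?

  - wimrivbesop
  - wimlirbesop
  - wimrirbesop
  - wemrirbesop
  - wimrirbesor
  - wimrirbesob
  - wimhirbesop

Radilen: *wemlirbesob > wimlirbesob > wimlirbesop > wimrirbesop  (by pre-nasal raising, final devoicing, unconditioned shift)

wimrirbesop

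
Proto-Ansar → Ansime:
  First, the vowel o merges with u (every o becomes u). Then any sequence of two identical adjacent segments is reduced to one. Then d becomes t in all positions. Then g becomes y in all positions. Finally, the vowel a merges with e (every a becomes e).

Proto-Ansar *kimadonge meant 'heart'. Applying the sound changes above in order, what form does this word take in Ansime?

kimetunye

Ansime: *kimadonge > kimadunge > kimatunge > kimatunye > kimetunye  (by vowel merger, unconditioned shift, unconditioned shift, vowel merger)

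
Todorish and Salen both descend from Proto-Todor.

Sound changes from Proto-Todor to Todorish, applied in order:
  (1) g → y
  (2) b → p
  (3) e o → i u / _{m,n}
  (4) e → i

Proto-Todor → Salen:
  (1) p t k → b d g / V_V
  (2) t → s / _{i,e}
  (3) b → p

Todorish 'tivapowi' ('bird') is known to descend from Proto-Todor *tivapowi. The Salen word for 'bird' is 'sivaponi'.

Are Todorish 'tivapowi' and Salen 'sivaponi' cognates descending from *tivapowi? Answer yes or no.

Derive the expected Salen reflex of *tivapowi:
Salen: *tivapowi
  tivapowi → tivabowi   [intervocalic voicing]
  tivabowi → sivabowi   [palatalisation]
  sivabowi → sivapowi   [unconditioned shift]
  giving Salen sivapowi.
The regular Salen reflex would be 'sivapowi', but the attested form is 'sivaponi'. The correspondence is irregular, so they are not cognates (the Salen form has a different source).

no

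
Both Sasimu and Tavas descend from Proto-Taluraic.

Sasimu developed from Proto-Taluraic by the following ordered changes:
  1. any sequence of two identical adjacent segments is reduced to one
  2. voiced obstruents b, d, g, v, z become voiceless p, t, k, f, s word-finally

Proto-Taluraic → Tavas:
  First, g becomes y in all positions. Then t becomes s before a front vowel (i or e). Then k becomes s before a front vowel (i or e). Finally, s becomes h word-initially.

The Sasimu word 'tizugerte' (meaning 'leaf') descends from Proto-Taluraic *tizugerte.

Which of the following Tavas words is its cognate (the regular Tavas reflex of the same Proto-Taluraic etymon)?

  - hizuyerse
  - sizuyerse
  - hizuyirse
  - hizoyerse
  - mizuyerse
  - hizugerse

hizuyerse

Tavas: *tizugerte
  tizugerte → tizuyerte   [unconditioned shift]
  tizuyerte → sizuyerse   [palatalisation]
  sizuyerse (rule 3 does not apply)
  sizuyerse → hizuyerse   [debuccalisation]
  giving Tavas hizuyerse.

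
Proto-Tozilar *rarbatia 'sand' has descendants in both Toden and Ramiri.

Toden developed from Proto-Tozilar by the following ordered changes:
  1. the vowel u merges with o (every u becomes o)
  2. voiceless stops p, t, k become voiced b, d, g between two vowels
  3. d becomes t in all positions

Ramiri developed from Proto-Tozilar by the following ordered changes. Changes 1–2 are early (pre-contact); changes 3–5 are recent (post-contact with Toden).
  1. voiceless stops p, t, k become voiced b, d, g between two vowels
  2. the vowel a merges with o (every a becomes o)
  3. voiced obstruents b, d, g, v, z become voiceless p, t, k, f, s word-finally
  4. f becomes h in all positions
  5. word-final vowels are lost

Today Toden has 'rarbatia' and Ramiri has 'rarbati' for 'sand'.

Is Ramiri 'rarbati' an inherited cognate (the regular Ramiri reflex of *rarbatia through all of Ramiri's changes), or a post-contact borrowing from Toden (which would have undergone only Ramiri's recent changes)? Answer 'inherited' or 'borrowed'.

If inherited, *rarbatia would pass through all of Ramiri's changes:
Ramiri: start from *rarbatia.
  rule 1 (intervocalic voicing): rarbatia → rarbadia
  rule 2 (vowel merger): rarbadia → rorbodio
  rule 3: no change — rorbodio
  rule 4: no change — rorbodio
  rule 5 (apocope): rorbodio → rorbodi
  ⇒ Ramiri rorbodi
If borrowed from Toden 'rarbatia' after the early changes, it would undergo only the recent ones:
  rule 3 (final devoicing): no change (rarbatia)
  rule 4 (unconditioned shift): no change (rarbatia)
  rule 5 (apocope): rarbatia → rarbati
  ⇒ as a loan: rarbati
Ramiri 'rarbati' matches the loan outcome 'rarbati', not the inherited 'rorbodi' — it skipped the early Ramiri changes, so it was borrowed from Toden.

borrowed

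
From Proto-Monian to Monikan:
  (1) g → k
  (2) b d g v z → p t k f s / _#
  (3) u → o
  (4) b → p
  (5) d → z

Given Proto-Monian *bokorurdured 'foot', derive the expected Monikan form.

pokororzoret

Monikan: start from *bokorurdured.
  rule 1: no change — bokorurdured
  rule 2 (final devoicing): bokorurdured → bokorurduret
  rule 3 (vowel merger): bokorurduret → bokorordoret
  rule 4 (unconditioned shift): bokorordoret → pokorordoret
  rule 5 (unconditioned shift): pokorordoret → pokororzoret
  ⇒ Monikan pokororzoret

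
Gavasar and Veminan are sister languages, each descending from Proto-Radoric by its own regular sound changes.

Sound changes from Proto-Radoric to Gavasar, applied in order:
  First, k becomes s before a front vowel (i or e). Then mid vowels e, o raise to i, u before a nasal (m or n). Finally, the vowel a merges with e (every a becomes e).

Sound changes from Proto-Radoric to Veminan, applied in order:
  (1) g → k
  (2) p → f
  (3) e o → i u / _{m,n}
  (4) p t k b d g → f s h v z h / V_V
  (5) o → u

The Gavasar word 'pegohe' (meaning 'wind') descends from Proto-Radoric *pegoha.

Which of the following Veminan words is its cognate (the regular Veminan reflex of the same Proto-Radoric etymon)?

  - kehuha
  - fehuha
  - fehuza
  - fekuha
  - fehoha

Veminan: *pegoha > pekoha > fekoha > fehoha > fehuha  (by unconditioned shift, unconditioned shift, intervocalic lenition, vowel merger)
The other candidates each miss or misapply at least one Veminan change.

fehuha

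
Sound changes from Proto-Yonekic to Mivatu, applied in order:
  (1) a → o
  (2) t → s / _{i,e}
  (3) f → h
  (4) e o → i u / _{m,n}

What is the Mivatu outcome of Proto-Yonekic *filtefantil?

Mivatu: *filtefantil
  filtefantil → filtefontil   [vowel merger]
  filtefontil → filsefonsil   [palatalisation]
  filsefonsil → hilsehonsil   [unconditioned shift]
  hilsehonsil → hilsehunsil   [pre-nasal raising]
  giving Mivatu hilsehunsil.

hilsehunsil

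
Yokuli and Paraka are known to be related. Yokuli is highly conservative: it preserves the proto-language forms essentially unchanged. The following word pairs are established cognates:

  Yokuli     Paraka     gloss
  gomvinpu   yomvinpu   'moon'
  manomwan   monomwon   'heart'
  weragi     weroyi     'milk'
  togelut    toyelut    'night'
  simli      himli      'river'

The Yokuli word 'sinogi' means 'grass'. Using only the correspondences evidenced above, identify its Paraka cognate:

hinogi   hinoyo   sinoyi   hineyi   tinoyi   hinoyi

simli ~ himli — Yokuli s corresponds to Paraka h word-initially before a front vowel.
weragi ~ weroyi — Yokuli g corresponds to Paraka y between vowels (before a front vowel).
Applying these to Yokuli 'sinogi':
  sinogi → hinogi   (s→h word-initially before a front vowel)
  hinogi → hinoyi   (g→y between vowels (before a front vowel))
So the Paraka cognate is 'hinoyi'.

hinoyi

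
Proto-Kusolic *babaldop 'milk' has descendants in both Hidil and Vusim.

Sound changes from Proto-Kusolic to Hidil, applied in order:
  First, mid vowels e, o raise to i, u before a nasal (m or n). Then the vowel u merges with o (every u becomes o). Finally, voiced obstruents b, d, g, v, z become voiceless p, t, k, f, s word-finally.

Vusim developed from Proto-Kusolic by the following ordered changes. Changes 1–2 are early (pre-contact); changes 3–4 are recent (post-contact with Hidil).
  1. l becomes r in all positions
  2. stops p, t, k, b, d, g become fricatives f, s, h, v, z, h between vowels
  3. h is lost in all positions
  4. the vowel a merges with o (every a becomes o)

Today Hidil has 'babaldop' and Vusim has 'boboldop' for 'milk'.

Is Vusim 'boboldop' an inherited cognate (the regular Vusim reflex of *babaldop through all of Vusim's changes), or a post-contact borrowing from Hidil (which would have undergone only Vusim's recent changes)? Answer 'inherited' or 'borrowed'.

If inherited, *babaldop would pass through all of Vusim's changes:
Vusim: *babaldop > babardop > bavardop > bovordop  (by unconditioned shift, intervocalic lenition, vowel merger)
If borrowed from Hidil 'babaldop' after the early changes, it would undergo only the recent ones:
  rule 3 (h-loss): no change (babaldop)
  rule 4 (vowel merger): babaldop → boboldop
  ⇒ as a loan: boboldop
Vusim 'boboldop' matches the loan outcome 'boboldop', not the inherited 'bovordop' — it skipped the early Vusim changes, so it was borrowed from Hidil.

borrowed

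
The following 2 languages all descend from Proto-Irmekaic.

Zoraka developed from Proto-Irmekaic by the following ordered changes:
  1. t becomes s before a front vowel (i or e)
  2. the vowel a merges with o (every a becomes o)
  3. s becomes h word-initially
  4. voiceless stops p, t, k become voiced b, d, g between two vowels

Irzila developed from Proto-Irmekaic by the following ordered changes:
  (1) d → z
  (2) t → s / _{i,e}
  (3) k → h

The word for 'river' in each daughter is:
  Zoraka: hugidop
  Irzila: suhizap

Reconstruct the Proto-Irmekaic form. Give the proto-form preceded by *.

*sukidap

Position 3: Zoraka has g, Irzila has h. Taking the neighbouring segments as reconstructed: Zoraka g could go back to *k or *g; Irzila h could go back to *k or *h — the one source consistent with every daughter is *k.
Position 1: Zoraka has h, Irzila has s. Taking the neighbouring segments as reconstructed: Zoraka h could go back to *s or *h; Irzila s can only go back to *s — the one source consistent with every daughter is *s.
Position 5: Zoraka has d, Irzila has z. Taking the neighbouring segments as reconstructed: Zoraka d could go back to *t or *d; Irzila z could go back to *d or *z — the one source consistent with every daughter is *d.
Verify the candidate proto-form against each daughter:
Zoraka: *sukidap
  sukidap (rule 1 does not apply)
  sukidap → sukidop   [vowel merger]
  sukidop → hukidop   [debuccalisation]
  hukidop → hugidop   [intervocalic voicing]
  giving Zoraka hugidop.
Irzila: start from *sukidap.
  rule 1 (unconditioned shift): sukidap → sukizap
  rule 2: no change — sukizap
  rule 3 (unconditioned shift): sukizap → suhizap
  ⇒ Irzila suhizap
No other proto-form is consistent with every reflex, so the reconstruction is *sukidap.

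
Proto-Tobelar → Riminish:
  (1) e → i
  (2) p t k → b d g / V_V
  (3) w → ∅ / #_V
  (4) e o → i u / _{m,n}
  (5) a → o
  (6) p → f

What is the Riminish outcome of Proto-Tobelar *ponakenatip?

funoginodif

Riminish: *ponakenatip > ponakinatip > ponaginadip > punaginadip > punoginodip > funoginodif  (by vowel merger, intervocalic voicing, pre-nasal raising, vowel merger, unconditioned shift)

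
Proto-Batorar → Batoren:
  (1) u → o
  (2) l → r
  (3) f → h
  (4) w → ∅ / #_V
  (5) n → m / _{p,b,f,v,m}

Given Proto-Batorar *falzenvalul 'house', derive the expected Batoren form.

harzemvaror

Batoren: *falzenvalul
  falzenvalul → falzenvalol   [vowel merger]
  falzenvalol → farzenvaror   [unconditioned shift]
  farzenvaror → harzenvaror   [unconditioned shift]
  harzenvaror (rule 4 does not apply)
  harzenvaror → harzemvaror   [nasal place assimilation]
  giving Batoren harzemvaror.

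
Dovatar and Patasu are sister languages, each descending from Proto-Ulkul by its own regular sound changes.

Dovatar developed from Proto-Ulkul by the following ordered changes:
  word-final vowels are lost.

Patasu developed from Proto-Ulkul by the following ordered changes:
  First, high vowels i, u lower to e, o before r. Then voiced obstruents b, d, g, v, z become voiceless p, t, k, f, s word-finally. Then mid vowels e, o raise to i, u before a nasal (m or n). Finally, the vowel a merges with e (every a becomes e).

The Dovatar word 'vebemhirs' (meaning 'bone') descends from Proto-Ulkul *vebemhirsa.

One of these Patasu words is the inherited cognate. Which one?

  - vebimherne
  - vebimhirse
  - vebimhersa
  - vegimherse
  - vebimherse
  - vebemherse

vebimherse

Patasu: start from *vebemhirsa.
  rule 1 (pre-rhotic lowering): vebemhirsa → vebemhersa
  rule 2: no change — vebemhersa
  rule 3 (pre-nasal raising): vebemhersa → vebimhersa
  rule 4 (vowel merger): vebimhersa → vebimherse
  ⇒ Patasu vebimherse
The other candidates each miss or misapply at least one Patasu change.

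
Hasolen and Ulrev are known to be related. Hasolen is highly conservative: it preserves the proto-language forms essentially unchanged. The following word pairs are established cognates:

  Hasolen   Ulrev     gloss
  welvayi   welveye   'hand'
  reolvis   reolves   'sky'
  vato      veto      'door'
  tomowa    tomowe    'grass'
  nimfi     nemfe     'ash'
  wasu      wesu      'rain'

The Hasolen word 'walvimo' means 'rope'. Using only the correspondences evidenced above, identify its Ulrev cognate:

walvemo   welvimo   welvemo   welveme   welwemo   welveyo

welvayi ~ welveye, vato ~ veto — Hasolen a corresponds to Ulrev e after a consonant, before a consonant other than r, m, n, p, b, f, v.
nimfi ~ nemfe — Hasolen i corresponds to Ulrev e after a consonant, before a nasal.
Applying these to Hasolen 'walvimo':
  walvimo → welvimo   (a→e after a consonant, before a consonant other than r, m, n, p, b, f, v)
  welvimo → welvemo   (i→e after a consonant, before a nasal)
So the Ulrev cognate is 'welvemo'.

welvemo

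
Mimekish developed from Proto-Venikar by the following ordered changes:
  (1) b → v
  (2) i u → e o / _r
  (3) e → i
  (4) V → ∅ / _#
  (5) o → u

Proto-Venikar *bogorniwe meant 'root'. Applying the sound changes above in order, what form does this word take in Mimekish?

Mimekish: *bogorniwe
  bogorniwe → vogorniwe   [unconditioned shift]
  vogorniwe (rule 2 does not apply)
  vogorniwe → vogorniwi   [vowel merger]
  vogorniwi → vogorniw   [apocope]
  vogorniw → vugurniw   [vowel merger]
  giving Mimekish vugurniw.

vugurniw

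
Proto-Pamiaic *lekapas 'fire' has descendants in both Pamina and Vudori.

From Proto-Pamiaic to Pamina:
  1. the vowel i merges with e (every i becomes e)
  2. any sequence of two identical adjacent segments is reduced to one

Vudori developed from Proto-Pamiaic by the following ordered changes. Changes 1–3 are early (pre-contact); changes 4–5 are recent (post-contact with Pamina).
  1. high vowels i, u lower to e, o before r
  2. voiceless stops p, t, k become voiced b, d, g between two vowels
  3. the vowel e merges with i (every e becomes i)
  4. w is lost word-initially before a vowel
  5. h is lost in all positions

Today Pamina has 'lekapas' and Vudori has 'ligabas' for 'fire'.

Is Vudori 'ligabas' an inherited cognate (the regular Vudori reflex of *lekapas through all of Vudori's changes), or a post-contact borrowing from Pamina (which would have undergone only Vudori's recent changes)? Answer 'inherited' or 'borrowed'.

inherited

If inherited, *lekapas would pass through all of Vudori's changes:
Vudori: start from *lekapas.
  rule 1: no change — lekapas
  rule 2 (intervocalic voicing): lekapas → legabas
  rule 3 (vowel merger): legabas → ligabas
  rule 4: no change — ligabas
  rule 5: no change — ligabas
  ⇒ Vudori ligabas
If borrowed from Pamina 'lekapas' after the early changes, it would undergo only the recent ones:
  rule 4 (glide loss): no change (lekapas)
  rule 5 (h-loss): no change (lekapas)
  ⇒ as a loan: lekapas
Vudori 'ligabas' matches the inherited outcome exactly, so it is an inherited cognate, not a loan.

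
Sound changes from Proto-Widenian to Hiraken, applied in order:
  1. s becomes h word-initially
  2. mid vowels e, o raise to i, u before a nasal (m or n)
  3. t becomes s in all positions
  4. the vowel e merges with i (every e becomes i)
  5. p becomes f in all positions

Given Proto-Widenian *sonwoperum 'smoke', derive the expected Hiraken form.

Hiraken: *sonwoperum
  sonwoperum → honwoperum   [debuccalisation]
  honwoperum → hunwoperum   [pre-nasal raising]
  hunwoperum (rule 3 does not apply)
  hunwoperum → hunwopirum   [vowel merger]
  hunwopirum → hunwofirum   [unconditioned shift]
  giving Hiraken hunwofirum.

hunwofirum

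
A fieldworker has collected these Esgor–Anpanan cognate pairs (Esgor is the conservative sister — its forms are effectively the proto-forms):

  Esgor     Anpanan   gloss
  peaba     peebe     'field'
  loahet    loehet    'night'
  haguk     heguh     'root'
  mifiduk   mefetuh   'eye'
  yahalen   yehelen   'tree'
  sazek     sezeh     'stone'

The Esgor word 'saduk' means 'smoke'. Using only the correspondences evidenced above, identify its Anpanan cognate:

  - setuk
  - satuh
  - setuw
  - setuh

haguk ~ heguh, yahalen ~ yehelen — Esgor a corresponds to Anpanan e after a consonant, before a consonant other than r, m, n, p, b, f, v.
mifiduk ~ mefetuh — Esgor d corresponds to Anpanan t between vowels (before a back vowel).
haguk ~ heguh, mifiduk ~ mefetuh — Esgor k corresponds to Anpanan h word-finally.
Applying these to Esgor 'saduk':
  saduk → seduk   (a→e after a consonant, before a consonant other than r, m, n, p, b, f, v)
  seduk → setuk   (d→t between vowels (before a back vowel))
  setuk → setuh   (k→h word-finally)
So the Anpanan cognate is 'setuh'.

setuh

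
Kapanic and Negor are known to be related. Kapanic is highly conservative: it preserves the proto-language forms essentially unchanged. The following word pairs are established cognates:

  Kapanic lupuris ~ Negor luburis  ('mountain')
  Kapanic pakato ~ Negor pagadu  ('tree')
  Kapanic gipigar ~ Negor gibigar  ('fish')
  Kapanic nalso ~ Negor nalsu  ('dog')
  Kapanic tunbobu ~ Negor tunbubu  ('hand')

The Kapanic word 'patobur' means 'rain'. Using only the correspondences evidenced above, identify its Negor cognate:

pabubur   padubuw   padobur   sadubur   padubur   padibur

pakato ~ pagadu — Kapanic t corresponds to Negor d between vowels (before a back vowel).
tunbobu ~ tunbubu — Kapanic o corresponds to Negor u after a consonant, before a labial obstruent.
Applying these to Kapanic 'patobur':
  patobur → padobur   (t→d between vowels (before a back vowel))
  padobur → padubur   (o→u after a consonant, before a labial obstruent)
So the Negor cognate is 'padubur'.

padubur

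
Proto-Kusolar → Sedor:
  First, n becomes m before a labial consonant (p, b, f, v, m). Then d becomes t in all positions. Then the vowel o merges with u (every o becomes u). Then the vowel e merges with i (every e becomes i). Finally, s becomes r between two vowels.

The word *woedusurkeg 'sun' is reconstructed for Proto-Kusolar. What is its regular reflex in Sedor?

Sedor: *woedusurkeg
  woedusurkeg (rule 1 does not apply)
  woedusurkeg → woetusurkeg   [unconditioned shift]
  woetusurkeg → wuetusurkeg   [vowel merger]
  wuetusurkeg → wuitusurkig   [vowel merger]
  wuitusurkig → wuitururkig   [rhotacism]
  giving Sedor wuitururkig.

wuitururkig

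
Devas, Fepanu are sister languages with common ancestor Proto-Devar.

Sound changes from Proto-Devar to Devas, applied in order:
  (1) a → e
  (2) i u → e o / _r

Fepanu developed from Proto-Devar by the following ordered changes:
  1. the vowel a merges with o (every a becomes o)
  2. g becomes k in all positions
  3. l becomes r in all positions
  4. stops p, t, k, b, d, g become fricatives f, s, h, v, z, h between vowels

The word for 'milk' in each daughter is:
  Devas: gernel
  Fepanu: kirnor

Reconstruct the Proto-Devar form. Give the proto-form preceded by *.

*girnal

Position 6: Devas has l, Fepanu has r. Devas preserves l here (none of its changes turn any other segment into l), so the proto-segment is *l.
Position 1: Devas has g, Fepanu has k. Devas preserves g here (none of its changes turn any other segment into g), so the proto-segment is *g.
Position 5: Devas has e, Fepanu has o. Taking the neighbouring segments as reconstructed: Devas e could go back to *a or *e; Fepanu o could go back to *a or *o — the one source consistent with every daughter is *a.
Verify the candidate proto-form against each daughter:
Devas: start from *girnal.
  rule 1 (vowel merger): girnal → girnel
  rule 2 (pre-rhotic lowering): girnel → gernel
  ⇒ Devas gernel
Fepanu: start from *girnal.
  rule 1 (vowel merger): girnal → girnol
  rule 2 (unconditioned shift): girnol → kirnol
  rule 3 (unconditioned shift): kirnol → kirnor
  rule 4: no change — kirnor
  ⇒ Fepanu kirnor
*girnal is the unique common source.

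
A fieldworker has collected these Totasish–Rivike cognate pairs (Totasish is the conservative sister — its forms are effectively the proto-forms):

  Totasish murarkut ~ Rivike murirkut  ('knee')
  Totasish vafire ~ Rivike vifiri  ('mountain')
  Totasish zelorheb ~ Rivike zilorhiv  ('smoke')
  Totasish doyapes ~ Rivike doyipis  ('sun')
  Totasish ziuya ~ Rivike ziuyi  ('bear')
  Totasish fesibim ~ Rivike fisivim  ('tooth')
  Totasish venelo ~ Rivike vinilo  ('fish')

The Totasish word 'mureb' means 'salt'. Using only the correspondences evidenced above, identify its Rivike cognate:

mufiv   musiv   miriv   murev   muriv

muriv

zelorheb ~ zilorhiv — Totasish e corresponds to Rivike i after a consonant, before a labial obstruent.
zelorheb ~ zilorhiv — Totasish b corresponds to Rivike v word-finally.
Applying these to Totasish 'mureb':
  mureb → murib   (e→i after a consonant, before a labial obstruent)
  murib → muriv   (b→v word-finally)
So the Rivike cognate is 'muriv'.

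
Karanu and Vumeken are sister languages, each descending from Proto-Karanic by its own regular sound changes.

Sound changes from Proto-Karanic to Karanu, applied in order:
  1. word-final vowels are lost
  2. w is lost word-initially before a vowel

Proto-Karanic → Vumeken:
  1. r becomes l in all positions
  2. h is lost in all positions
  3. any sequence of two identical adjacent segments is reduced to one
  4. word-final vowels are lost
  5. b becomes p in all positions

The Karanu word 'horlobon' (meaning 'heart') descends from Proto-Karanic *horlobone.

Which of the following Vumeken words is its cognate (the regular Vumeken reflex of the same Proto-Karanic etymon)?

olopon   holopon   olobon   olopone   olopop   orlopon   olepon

olopon

Vumeken: *horlobone
  horlobone → hollobone   [unconditioned shift]
  hollobone → ollobone   [h-loss]
  ollobone → olobone   [degemination]
  olobone → olobon   [apocope]
  olobon → olopon   [unconditioned shift]
  giving Vumeken olopon.
Only 'olopon' matches the regular Vumeken development of *horlobone.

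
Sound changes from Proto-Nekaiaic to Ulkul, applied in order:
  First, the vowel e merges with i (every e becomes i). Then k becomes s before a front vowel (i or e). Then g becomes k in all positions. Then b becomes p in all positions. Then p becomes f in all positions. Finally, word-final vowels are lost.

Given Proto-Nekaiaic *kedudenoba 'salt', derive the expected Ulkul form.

sidudinof

Ulkul: *kedudenoba
  kedudenoba → kidudinoba   [vowel merger]
  kidudinoba → sidudinoba   [palatalisation]
  sidudinoba (rule 3 does not apply)
  sidudinoba → sidudinopa   [unconditioned shift]
  sidudinopa → sidudinofa   [unconditioned shift]
  sidudinofa → sidudinof   [apocope]
  giving Ulkul sidudinof.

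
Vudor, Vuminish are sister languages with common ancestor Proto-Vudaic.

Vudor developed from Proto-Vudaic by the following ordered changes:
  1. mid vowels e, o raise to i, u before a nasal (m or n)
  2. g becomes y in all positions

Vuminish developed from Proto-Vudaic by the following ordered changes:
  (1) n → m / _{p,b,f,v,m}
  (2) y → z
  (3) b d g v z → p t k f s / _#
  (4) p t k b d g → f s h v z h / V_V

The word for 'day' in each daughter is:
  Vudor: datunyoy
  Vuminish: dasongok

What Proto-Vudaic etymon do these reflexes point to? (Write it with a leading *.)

Position 3: Vudor has t, Vuminish has s. Vudor preserves t here (none of its changes turn any other segment into t), so the proto-segment is *t.
Position 4: Vudor has u, Vuminish has o. Vuminish preserves o here (none of its changes turn any other segment into o), so the proto-segment is *o.
Position 6: Vudor has y, Vuminish has g. Vuminish preserves g here (none of its changes turn any other segment into g), so the proto-segment is *g.
Continuing position by position gives *datongog; check it forward:
Vudor: *datongog > datungog > datunyoy  (by pre-nasal raising, unconditioned shift)
Vuminish: *datongog
  datongog (rule 1 does not apply)
  datongog (rule 2 does not apply)
  datongog → datongok   [final devoicing]
  datongok → dasongok   [intervocalic lenition]
  giving Vuminish dasongok.
Only *datongog yields all of Vudor datunyoy, Vuminish dasongok.

*datongog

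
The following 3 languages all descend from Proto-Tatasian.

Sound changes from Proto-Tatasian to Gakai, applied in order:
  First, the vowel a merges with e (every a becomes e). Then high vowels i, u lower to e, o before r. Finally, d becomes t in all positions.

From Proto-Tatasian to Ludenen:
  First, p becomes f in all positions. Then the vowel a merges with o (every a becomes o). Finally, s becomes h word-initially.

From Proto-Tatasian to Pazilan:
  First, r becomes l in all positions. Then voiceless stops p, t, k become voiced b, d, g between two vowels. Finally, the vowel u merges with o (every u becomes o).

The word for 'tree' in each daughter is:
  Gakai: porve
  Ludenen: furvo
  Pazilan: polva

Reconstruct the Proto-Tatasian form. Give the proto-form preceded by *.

*purva

Position 3: Gakai has r, Ludenen has r, Pazilan has l. Gakai preserves r here (none of its changes turn any other segment into r), so the proto-segment is *r.
Position 5: Gakai has e, Ludenen has o, Pazilan has a. Pazilan preserves a here (none of its changes turn any other segment into a), so the proto-segment is *a.
Position 1: Gakai has p, Ludenen has f, Pazilan has p. Gakai preserves p here (none of its changes turn any other segment into p), so the proto-segment is *p.
Continuing position by position gives *purva; check it forward:
Gakai: *purva
  purva → purve   [vowel merger]
  purve → porve   [pre-rhotic lowering]
  porve (rule 3 does not apply)
  giving Gakai porve.
Ludenen: *purva
  purva → furva   [unconditioned shift]
  furva → furvo   [vowel merger]
  furvo (rule 3 does not apply)
  giving Ludenen furvo.
Pazilan: *purva
  purva → pulva   [unconditioned shift]
  pulva (rule 2 does not apply)
  pulva → polva   [vowel merger]
  giving Pazilan polva.
Only *purva yields all of Gakai porve, Ludenen furvo, Pazilan polva.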